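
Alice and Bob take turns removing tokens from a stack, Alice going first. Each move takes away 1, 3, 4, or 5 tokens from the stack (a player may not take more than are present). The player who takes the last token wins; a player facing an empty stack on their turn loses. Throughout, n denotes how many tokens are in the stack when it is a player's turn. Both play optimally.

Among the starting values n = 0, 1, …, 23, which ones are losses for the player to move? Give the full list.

0, 2, 8, 10, 16, 18

Compute win/loss labels from the base case upward. A position with no move is L. Any other position is W if it can reach an L in one move, else L.
n=0: no move → L
n=1: can move to 0, which is L ⇒ W
n=2: the only move is to 1(W), a W ⇒ L
n=3: can move to 2, which is L ⇒ W
n=4: can move to 0, which is L ⇒ W
n=5: can move to 2, which is L ⇒ W
n=6: can move to 2, which is L ⇒ W
n=7: can move to 2, which is L ⇒ W
n=8: moves to 7(W), 5(W), 4(W), 3(W); every one is W ⇒ L
n=9: can move to 8, which is L ⇒ W
n=10: moves to 9(W), 7(W), 6(W), 5(W); every one is W ⇒ L
n=11: can move to 10, which is L ⇒ W
n=12: can move to 8, which is L ⇒ W
n=13: can move to 10, which is L ⇒ W
n=14: can move to 10, which is L ⇒ W
n=15: can move to 10, which is L ⇒ W
n=16: moves to 15(W), 13(W), 12(W), 11(W); every one is W ⇒ L
n=17: can move to 16, which is L ⇒ W
n=18: moves to 17(W), 15(W), 14(W), 13(W); every one is W ⇒ L
n=19: can move to 18, which is L ⇒ W
n=20: can move to 16, which is L ⇒ W
n=21: can move to 18, which is L ⇒ W
n=22: can move to 18, which is L ⇒ W
n=23: can move to 18, which is L ⇒ W
Reading off the rows marked L gives the requested list; there are 6 such values of n.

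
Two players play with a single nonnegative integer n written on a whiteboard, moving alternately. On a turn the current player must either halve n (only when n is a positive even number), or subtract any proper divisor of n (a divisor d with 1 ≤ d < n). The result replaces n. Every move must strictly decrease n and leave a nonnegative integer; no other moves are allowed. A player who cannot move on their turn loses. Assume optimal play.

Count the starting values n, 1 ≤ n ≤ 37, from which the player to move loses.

Label each position W (a win for the player to move) or L (a loss). A position with no legal move is L; any other position is W exactly when some move reaches an L, and L when every move reaches a W.
n=0: no move → L
n=1: no move → L
n=2: can move to 1, which is L ⇒ W
n=3: the only move is to 2(W), a W ⇒ L
n=4: can move to 3, which is L ⇒ W
n=5: the only move is to 4(W), a W ⇒ L
n=6: can move to 3, which is L ⇒ W
n=7: the only move is to 6(W), a W ⇒ L
n=8: can move to 7, which is L ⇒ W
n=9: moves to 6(W), 8(W); every one is W ⇒ L
n=10: can move to 5, which is L ⇒ W
n=11: the only move is to 10(W), a W ⇒ L
n=12: can move to 9, which is L ⇒ W
n=13: the only move is to 12(W), a W ⇒ L
n=14: can move to 7, which is L ⇒ W
n=15: moves to 10(W), 12(W), 14(W); every one is W ⇒ L
n=16: can move to 15, which is L ⇒ W
n=17: the only move is to 16(W), a W ⇒ L
n=18: can move to 9, which is L ⇒ W
n=19: the only move is to 18(W), a W ⇒ L
n=20: can move to 15, which is L ⇒ W
n=21: moves to 14(W), 18(W), 20(W); every one is W ⇒ L
n=22: can move to 11, which is L ⇒ W
n=23: the only move is to 22(W), a W ⇒ L
n=24: can move to 21, which is L ⇒ W
n=25: moves to 20(W), 24(W); every one is W ⇒ L
n=26: can move to 13, which is L ⇒ W
n=27: moves to 18(W), 24(W), 26(W); every one is W ⇒ L
n=28: can move to 21, which is L ⇒ W
n=29: the only move is to 28(W), a W ⇒ L
n=30: can move to 15, which is L ⇒ W
n=31: the only move is to 30(W), a W ⇒ L
n=32: can move to 31, which is L ⇒ W
n=33: moves to 22(W), 30(W), 32(W); every one is W ⇒ L
n=34: can move to 17, which is L ⇒ W
n=35: moves to 28(W), 30(W), 34(W); every one is W ⇒ L
n=36: can move to 27, which is L ⇒ W
n=37: the only move is to 36(W), a W ⇒ L
L entries with 1 ≤ n ≤ 37 (n=0 is outside the asked range and is not counted): n = 1, 3, 5, 7, 9, 11, 13, 15, 17, 19, 21, 23, 25, 27, 29, 31, 33, 35, 37; that makes 19.

19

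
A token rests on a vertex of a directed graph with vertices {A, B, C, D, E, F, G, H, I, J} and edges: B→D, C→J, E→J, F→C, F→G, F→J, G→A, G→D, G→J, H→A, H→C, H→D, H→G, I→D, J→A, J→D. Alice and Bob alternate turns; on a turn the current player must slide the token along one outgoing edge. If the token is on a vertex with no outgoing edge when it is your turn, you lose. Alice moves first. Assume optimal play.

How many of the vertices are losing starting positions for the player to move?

4

Compute win/loss labels from the base case upward. A position with no move is L. Any other position is W if it can reach an L in one move, else L.
Every edge goes from a vertex to one that appears earlier in the order D, A, J, I, G, C, F, H, E, B, so processing vertices in that order labels each vertex after all of its successors.
D: no outgoing edge → L
A: no outgoing edge → L
J: can move to A, which is L ⇒ W
I: can move to D, which is L ⇒ W
G: can move to A, which is L ⇒ W
C: the only move is to J(W), a W ⇒ L
F: can move to C, which is L ⇒ W
H: can move to C, which is L ⇒ W
E: the only move is to J(W), a W ⇒ L
B: can move to D, which is L ⇒ W
The L vertices are A, C, D, E; that is 4 in all.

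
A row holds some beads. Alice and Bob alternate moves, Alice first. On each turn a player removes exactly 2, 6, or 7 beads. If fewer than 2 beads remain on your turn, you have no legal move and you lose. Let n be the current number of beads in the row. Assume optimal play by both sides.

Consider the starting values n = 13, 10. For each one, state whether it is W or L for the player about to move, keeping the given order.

Label each position W (a win for the player to move) or L (a loss). A position with no legal move is L; any other position is W exactly when some move reaches an L, and L when every move reaches a W.
n=0: no move → L
n=1: no move → L
n=2: W (go to 0, an L position)
n=3: W (go to 1, an L position)
n=4: L (sole option 2(W) is W)
n=5: L (sole option 3(W) is W)
n=6: W (go to 4, an L position)
n=7: W (go to 5, an L position)
n=8: W (go to 1, an L position)
n=9: L (options 7(W), 3(W), 2(W) are all W)
n=10: W (go to 4, an L position)
n=11: W (go to 9, an L position)
n=12: W (go to 5, an L position)
n=13: L (options 11(W), 7(W), 6(W) are all W)

13: L, 10: W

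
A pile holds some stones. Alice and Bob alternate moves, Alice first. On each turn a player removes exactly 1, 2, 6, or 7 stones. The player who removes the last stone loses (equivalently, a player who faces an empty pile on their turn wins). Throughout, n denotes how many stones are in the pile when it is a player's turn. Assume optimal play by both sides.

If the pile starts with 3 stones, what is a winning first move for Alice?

Remove 2, leaving 1.

Work bottom-up. With no move the player to move wins. Otherwise the position is W if at least one move leads to an L position for the opponent, and L if every move leads to a W.
n=0: no move; the opponent has just taken the last stone and therefore loses → W
n=1: only reaches 0(W), which is W → L
n=2: reaches L-position 1 → W
n=3: reaches L-position 1 → W
From 3, the L positions reachable in one move are: 1.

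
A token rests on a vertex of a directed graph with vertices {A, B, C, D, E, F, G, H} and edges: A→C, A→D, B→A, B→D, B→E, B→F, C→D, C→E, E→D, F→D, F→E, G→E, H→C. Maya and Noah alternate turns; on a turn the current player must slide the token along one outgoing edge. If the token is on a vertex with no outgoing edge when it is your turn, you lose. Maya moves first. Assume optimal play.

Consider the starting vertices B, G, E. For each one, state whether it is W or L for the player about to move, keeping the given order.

B: W, G: L, E: W

Compute win/loss labels from the base case upward. A position with no move is L. Any other position is W if it can reach an L in one move, else L.
Every edge goes from a vertex to one that appears earlier in the order D, E, G, F, C, H, A, B, so processing vertices in that order labels each vertex after all of its successors.
D: no outgoing edge → L
E: can move to D, which is L ⇒ W
G: the only move is to E(W), a W ⇒ L
F: can move to D, which is L ⇒ W
C: can move to D, which is L ⇒ W
H: the only move is to C(W), a W ⇒ L
A: can move to D, which is L ⇒ W
B: can move to D, which is L ⇒ W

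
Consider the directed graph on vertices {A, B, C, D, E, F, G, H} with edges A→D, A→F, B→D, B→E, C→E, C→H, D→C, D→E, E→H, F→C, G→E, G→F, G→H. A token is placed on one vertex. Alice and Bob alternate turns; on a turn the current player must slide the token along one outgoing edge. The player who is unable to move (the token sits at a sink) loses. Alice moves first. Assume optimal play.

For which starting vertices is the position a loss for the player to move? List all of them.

Positions with no move are L. A position that does have a move is losing for the player to move precisely when every available move leads to a winning position for the opponent. Fill in the labels:
Every edge goes from a vertex to one that appears earlier in the order H, E, C, F, G, D, A, B, so processing vertices in that order labels each vertex after all of its successors.
H: no outgoing edge → L
E: can move to H, which is L ⇒ W
C: can move to H, which is L ⇒ W
F: the only move is to C(W), a W ⇒ L
G: can move to F, which is L ⇒ W
D: moves to C(W), E(W); every one is W ⇒ L
A: can move to D, which is L ⇒ W
B: can move to D, which is L ⇒ W
Reading off the rows marked L gives the requested list; there are 3 such vertices.

D, F, H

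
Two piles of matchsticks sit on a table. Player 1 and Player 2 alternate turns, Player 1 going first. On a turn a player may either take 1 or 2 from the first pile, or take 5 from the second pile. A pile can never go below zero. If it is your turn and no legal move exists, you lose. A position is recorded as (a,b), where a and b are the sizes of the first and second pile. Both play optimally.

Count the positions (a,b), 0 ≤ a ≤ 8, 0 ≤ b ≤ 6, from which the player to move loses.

21

Compute win/loss labels from the base case upward. A position with no move is L. Any other position is W if it can reach an L in one move, else L.
Every move lowers a or b (never raises either), so fill the grid row by row in increasing a, and left to right within a row: each cell's successors are then already labelled.
      b=0  b=1  b=2  b=3  b=4  b=5  b=6
a=0:    L    L    L    L    L    W    W
a=1:    W    W    W    W    W    L    L
a=2:    W    W    W    W    W    W    W
a=3:    L    L    L    L    L    W    W
a=4:    W    W    W    W    W    L    L
a=5:    W    W    W    W    W    W    W
a=6:    L    L    L    L    L    W    W
a=7:    W    W    W    W    W    L    L
a=8:    W    W    W    W    W    W    W
Cells with no legal move (terminal, hence L): (0,0), (0,1), (0,2), (0,3), (0,4).
The remaining L cells, each justified by listing all of its moves:
(1,5): moves to (0,5)(W), (1,0)(W); every one is W ⇒ L
(1,6): moves to (0,6)(W), (1,1)(W); every one is W ⇒ L
(3,0): moves to (2,0)(W), (1,0)(W); every one is W ⇒ L
(3,1): moves to (2,1)(W), (1,1)(W); every one is W ⇒ L
(3,2): moves to (2,2)(W), (1,2)(W); every one is W ⇒ L
(3,3): moves to (2,3)(W), (1,3)(W); every one is W ⇒ L
(3,4): moves to (2,4)(W), (1,4)(W); every one is W ⇒ L
(4,5): moves to (3,5)(W), (2,5)(W), (4,0)(W); every one is W ⇒ L
(4,6): moves to (3,6)(W), (2,6)(W), (4,1)(W); every one is W ⇒ L
(6,0): moves to (5,0)(W), (4,0)(W); every one is W ⇒ L
(6,1): moves to (5,1)(W), (4,1)(W); every one is W ⇒ L
(6,2): moves to (5,2)(W), (4,2)(W); every one is W ⇒ L
(6,3): moves to (5,3)(W), (4,3)(W); every one is W ⇒ L
(6,4): moves to (5,4)(W), (4,4)(W); every one is W ⇒ L
(7,5): moves to (6,5)(W), (5,5)(W), (7,0)(W); every one is W ⇒ L
(7,6): moves to (6,6)(W), (5,6)(W), (7,1)(W); every one is W ⇒ L
Every other cell has at least one move into one of the L cells above, so it is W.
L cells per row: a=0: 5, a=1: 2, a=2: 0, a=3: 5, a=4: 2, a=5: 0, a=6: 5, a=7: 2, a=8: 0; total 21.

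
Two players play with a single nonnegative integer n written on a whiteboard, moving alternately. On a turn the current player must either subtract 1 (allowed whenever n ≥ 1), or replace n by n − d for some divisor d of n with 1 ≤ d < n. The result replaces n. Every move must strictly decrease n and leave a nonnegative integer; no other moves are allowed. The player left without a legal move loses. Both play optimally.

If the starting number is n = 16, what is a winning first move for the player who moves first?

Positions with no move are L. A position that does have a move is losing for the player to move precisely when every available move leads to a winning position for the opponent. Fill in the labels:
n=0: no move → L
n=1: W (go to 0, an L position)
n=2: L (sole option 1(W) is W)
n=3: W (go to 2, an L position)
n=4: W (go to 2, an L position)
n=5: L (sole option 4(W) is W)
n=6: W (go to 5, an L position)
n=7: L (sole option 6(W) is W)
n=8: W (go to 7, an L position)
n=9: L (options 6(W), 8(W) are all W)
n=10: W (go to 5, an L position)
n=11: L (sole option 10(W) is W)
n=12: W (go to 9, an L position)
n=13: L (sole option 12(W) is W)
n=14: W (go to 7, an L position)
n=15: L (options 10(W), 12(W), 14(W) are all W)
n=16: W (go to 15, an L position)
From 16, the L positions reachable in one move are: 15.

Move to 15.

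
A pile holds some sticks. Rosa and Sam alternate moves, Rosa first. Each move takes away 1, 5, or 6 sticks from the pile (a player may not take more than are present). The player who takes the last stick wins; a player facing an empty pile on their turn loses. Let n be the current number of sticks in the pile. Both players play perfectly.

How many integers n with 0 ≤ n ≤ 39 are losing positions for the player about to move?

Build the W/L table. Terminal = L. A non-terminal position is W if it has a move to some L; otherwise it is L.
n=0: no move → L
n=1: →0(L), so W
n=2: →1(W) only, which is W, so L
n=3: →2(L), so W
n=4: →3(W) only, which is W, so L
n=5: →4(L), so W
n=6: →0(L), so W
n=7: →2(L), so W
n=8: →2(L), so W
n=9: →4(L), so W
n=10: →4(L), so W
n=11: →10(W), 6(W), 5(W) — all W, so L
n=12: →11(L), so W
n=13: →12(W), 8(W), 7(W) — all W, so L
n=14: →13(L), so W
n=15: →14(W), 10(W), 9(W) — all W, so L
n=16: →15(L), so W
n=17: →11(L), so W
n=18: →13(L), so W
n=19: →13(L), so W
n=20: →15(L), so W
n=21: →15(L), so W
n=22: →21(W), 17(W), 16(W) — all W, so L
n=23: →22(L), so W
n=24: →23(W), 19(W), 18(W) — all W, so L
n=25: →24(L), so W
n=26: →25(W), 21(W), 20(W) — all W, so L
n=27: →26(L), so W
n=28: →22(L), so W
n=29: →24(L), so W
n=30: →24(L), so W
n=31: →26(L), so W
n=32: →26(L), so W
n=33: →32(W), 28(W), 27(W) — all W, so L
n=34: →33(L), so W
n=35: →34(W), 30(W), 29(W) — all W, so L
n=36: →35(L), so W
n=37: →36(W), 32(W), 31(W) — all W, so L
n=38: →37(L), so W
n=39: →33(L), so W
L entries with 0 ≤ n ≤ 39: n = 0, 2, 4, 11, 13, 15, 22, 24, 26, 33, 35, 37; that makes 12.

12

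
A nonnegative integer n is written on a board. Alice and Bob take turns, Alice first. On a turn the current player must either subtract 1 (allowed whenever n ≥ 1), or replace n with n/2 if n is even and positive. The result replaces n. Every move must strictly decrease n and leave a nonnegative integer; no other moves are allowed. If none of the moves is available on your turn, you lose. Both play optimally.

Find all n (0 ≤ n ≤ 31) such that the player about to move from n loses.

Compute win/loss labels from the base case upward. A position with no move is L. Any other position is W if it can reach an L in one move, else L.
n=0: no move → L
n=1: →0(L), so W
n=2: →1(W) only, which is W, so L
n=3: →2(L), so W
n=4: →2(L), so W
n=5: →4(W) only, which is W, so L
n=6: →5(L), so W
n=7: →6(W) only, which is W, so L
n=8: →7(L), so W
n=9: →8(W) only, which is W, so L
n=10: →5(L), so W
n=11: →10(W) only, which is W, so L
n=12: →11(L), so W
n=13: →12(W) only, which is W, so L
n=14: →7(L), so W
n=15: →14(W) only, which is W, so L
n=16: →15(L), so W
n=17: →16(W) only, which is W, so L
n=18: →9(L), so W
n=19: →18(W) only, which is W, so L
n=20: →19(L), so W
n=21: →20(W) only, which is W, so L
n=22: →11(L), so W
n=23: →22(W) only, which is W, so L
n=24: →23(L), so W
n=25: →24(W) only, which is W, so L
n=26: →13(L), so W
n=27: →26(W) only, which is W, so L
n=28: →27(L), so W
n=29: →28(W) only, which is W, so L
n=30: →15(L), so W
n=31: →30(W) only, which is W, so L
Reading off the rows marked L gives the requested list; there are 16 such values of n.

0, 2, 5, 7, 9, 11, 13, 15, 17, 19, 21, 23, 25, 27, 29, 31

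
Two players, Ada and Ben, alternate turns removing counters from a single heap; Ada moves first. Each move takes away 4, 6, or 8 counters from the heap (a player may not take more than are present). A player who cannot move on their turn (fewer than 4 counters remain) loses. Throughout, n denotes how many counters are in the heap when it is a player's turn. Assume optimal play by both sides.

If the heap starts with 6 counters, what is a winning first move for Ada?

Use the standard recursion: the mover loses at a terminal position; elsewhere, the mover wins exactly when some move hands the opponent an L position.
n=0: no move → L
n=1: no move → L
n=2: no move → L
n=3: no move → L
n=4: can move to 0, which is L ⇒ W
n=5: can move to 1, which is L ⇒ W
n=6: can move to 2, which is L ⇒ W
From 6, the L positions reachable in one move are: 2, 0. Any move reaching one of these is winning.

Remove 4, leaving 2.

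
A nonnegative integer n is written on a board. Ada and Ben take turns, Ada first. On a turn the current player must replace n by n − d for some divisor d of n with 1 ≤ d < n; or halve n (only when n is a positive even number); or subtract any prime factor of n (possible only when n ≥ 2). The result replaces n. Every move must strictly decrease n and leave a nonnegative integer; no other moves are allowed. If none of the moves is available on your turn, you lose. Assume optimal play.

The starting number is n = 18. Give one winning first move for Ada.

Move to 9.

Classify positions by backward induction: terminal positions (no move available) are L. From any other position, the mover wins iff some move reaches an L.
n=0: no move → L
n=1: no move → L
n=2: W (go to 0, an L position)
n=3: W (go to 0, an L position)
n=4: L (options 2(W), 3(W) are all W)
n=5: W (go to 0, an L position)
n=6: W (go to 4, an L position)
n=7: W (go to 0, an L position)
n=8: W (go to 4, an L position)
n=9: L (options 6(W), 8(W) are all W)
n=10: W (go to 9, an L position)
n=11: W (go to 0, an L position)
n=12: W (go to 9, an L position)
n=13: W (go to 0, an L position)
n=14: L (options 7(W), 12(W), 13(W) are all W)
n=15: W (go to 14, an L position)
n=16: W (go to 14, an L position)
n=17: W (go to 0, an L position)
n=18: W (go to 9, an L position)
From 18, the L positions reachable in one move are: 9.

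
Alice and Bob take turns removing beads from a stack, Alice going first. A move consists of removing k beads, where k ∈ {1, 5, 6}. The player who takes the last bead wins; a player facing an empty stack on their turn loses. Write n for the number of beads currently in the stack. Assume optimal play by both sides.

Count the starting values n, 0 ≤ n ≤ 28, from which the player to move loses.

9

Positions with no move are L. A position that does have a move is losing for the player to move precisely when every available move leads to a winning position for the opponent. Fill in the labels:
n=0: no move → L
n=1: →0(L), so W
n=2: →1(W) only, which is W, so L
n=3: →2(L), so W
n=4: →3(W) only, which is W, so L
n=5: →4(L), so W
n=6: →0(L), so W
n=7: →2(L), so W
n=8: →2(L), so W
n=9: →4(L), so W
n=10: →4(L), so W
n=11: →10(W), 6(W), 5(W) — all W, so L
n=12: →11(L), so W
n=13: →12(W), 8(W), 7(W) — all W, so L
n=14: →13(L), so W
n=15: →14(W), 10(W), 9(W) — all W, so L
n=16: →15(L), so W
n=17: →11(L), so W
n=18: →13(L), so W
n=19: →13(L), so W
n=20: →15(L), so W
n=21: →15(L), so W
n=22: →21(W), 17(W), 16(W) — all W, so L
n=23: →22(L), so W
n=24: →23(W), 19(W), 18(W) — all W, so L
n=25: →24(L), so W
n=26: →25(W), 21(W), 20(W) — all W, so L
n=27: →26(L), so W
n=28: →22(L), so W
L entries with 0 ≤ n ≤ 28: n = 0, 2, 4, 11, 13, 15, 22, 24, 26; that makes 9.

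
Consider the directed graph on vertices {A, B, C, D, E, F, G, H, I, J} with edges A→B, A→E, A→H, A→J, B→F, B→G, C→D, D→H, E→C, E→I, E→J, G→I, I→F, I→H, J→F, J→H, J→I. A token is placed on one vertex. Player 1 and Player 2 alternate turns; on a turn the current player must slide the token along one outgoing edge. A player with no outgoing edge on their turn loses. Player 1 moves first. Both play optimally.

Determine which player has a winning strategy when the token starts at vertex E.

Player 1 wins.

Build the W/L table. Terminal = L. A non-terminal position is W if it has a move to some L; otherwise it is L.
Every edge goes from a vertex to one that appears earlier in the order F, H, I, D, J, G, C, B, E, A, so processing vertices in that order labels each vertex after all of its successors.
F: no outgoing edge → L
H: no outgoing edge → L
I: →H(L), so W
D: →H(L), so W
J: →H(L), so W
G: →I(W) only, which is W, so L
C: →D(W) only, which is W, so L
B: →G(L), so W
E: →C(L), so W
A: →H(L), so W
From E Player 1 can move to C, reaching an L position.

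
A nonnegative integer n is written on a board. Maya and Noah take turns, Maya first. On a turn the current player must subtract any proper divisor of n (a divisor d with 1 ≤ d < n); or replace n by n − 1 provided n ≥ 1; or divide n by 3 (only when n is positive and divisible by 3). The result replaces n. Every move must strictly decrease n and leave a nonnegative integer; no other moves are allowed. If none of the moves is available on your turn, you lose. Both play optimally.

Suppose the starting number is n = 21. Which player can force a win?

Label each position W (a win for the player to move) or L (a loss). A position with no legal move is L; any other position is W exactly when some move reaches an L, and L when every move reaches a W.
n=0: no move → L
n=1: can move to 0, which is L ⇒ W
n=2: the only move is to 1(W), a W ⇒ L
n=3: can move to 2, which is L ⇒ W
n=4: can move to 2, which is L ⇒ W
n=5: the only move is to 4(W), a W ⇒ L
n=6: can move to 2, which is L ⇒ W
n=7: the only move is to 6(W), a W ⇒ L
n=8: can move to 7, which is L ⇒ W
n=9: moves to 3(W), 6(W), 8(W); every one is W ⇒ L
n=10: can move to 5, which is L ⇒ W
n=11: the only move is to 10(W), a W ⇒ L
n=12: can move to 9, which is L ⇒ W
n=13: the only move is to 12(W), a W ⇒ L
n=14: can move to 7, which is L ⇒ W
n=15: can move to 5, which is L ⇒ W
n=16: moves to 8(W), 12(W), 14(W), 15(W); every one is W ⇒ L
n=17: can move to 16, which is L ⇒ W
n=18: can move to 9, which is L ⇒ W
n=19: the only move is to 18(W), a W ⇒ L
n=20: can move to 16, which is L ⇒ W
n=21: can move to 7, which is L ⇒ W
From 21 Maya can move to 7, reaching an L position.

Maya wins.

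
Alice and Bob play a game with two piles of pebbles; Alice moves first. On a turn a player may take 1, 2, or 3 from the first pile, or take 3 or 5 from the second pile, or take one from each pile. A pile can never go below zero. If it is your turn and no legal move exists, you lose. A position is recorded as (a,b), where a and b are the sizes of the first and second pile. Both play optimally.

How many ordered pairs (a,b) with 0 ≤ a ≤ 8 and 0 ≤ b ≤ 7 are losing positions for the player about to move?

19

Work bottom-up. With no move the player to move loses. Otherwise the position is W if at least one move leads to an L position for the opponent, and L if every move leads to a W.
Every move lowers a or b (never raises either), so fill the grid row by row in increasing a, and left to right within a row: each cell's successors are then already labelled.
      b=0  b=1  b=2  b=3  b=4  b=5  b=6  b=7
a=0:    L    L    L    W    W    W    W    W
a=1:    W    W    W    W    L    L    L    W
a=2:    W    W    W    L    W    W    W    W
a=3:    W    W    W    W    W    W    W    L
a=4:    L    L    L    W    W    W    W    W
a=5:    W    W    W    W    L    L    L    W
a=6:    W    W    W    L    W    W    W    W
a=7:    W    W    W    W    W    W    W    L
a=8:    L    L    L    W    W    W    W    W
Cells with no legal move (terminal, hence L): (0,0), (0,1), (0,2).
The remaining L cells, each justified by listing all of its moves:
(1,4): →(0,4)(W), (1,1)(W), (0,3)(W) — all W, so L
(1,5): →(0,5)(W), (1,2)(W), (1,0)(W), (0,4)(W) — all W, so L
(1,6): →(0,6)(W), (1,3)(W), (1,1)(W), (0,5)(W) — all W, so L
(2,3): →(1,3)(W), (0,3)(W), (2,0)(W), (1,2)(W) — all W, so L
(3,7): →(2,7)(W), (1,7)(W), (0,7)(W), (3,4)(W), (3,2)(W), (2,6)(W) — all W, so L
(4,0): →(3,0)(W), (2,0)(W), (1,0)(W) — all W, so L
(4,1): →(3,1)(W), (2,1)(W), (1,1)(W), (3,0)(W) — all W, so L
(4,2): →(3,2)(W), (2,2)(W), (1,2)(W), (3,1)(W) — all W, so L
(5,4): →(4,4)(W), (3,4)(W), (2,4)(W), (5,1)(W), (4,3)(W) — all W, so L
(5,5): →(4,5)(W), (3,5)(W), (2,5)(W), (5,2)(W), (5,0)(W), (4,4)(W) — all W, so L
(5,6): →(4,6)(W), (3,6)(W), (2,6)(W), (5,3)(W), (5,1)(W), (4,5)(W) — all W, so L
(6,3): →(5,3)(W), (4,3)(W), (3,3)(W), (6,0)(W), (5,2)(W) — all W, so L
(7,7): →(6,7)(W), (5,7)(W), (4,7)(W), (7,4)(W), (7,2)(W), (6,6)(W) — all W, so L
(8,0): →(7,0)(W), (6,0)(W), (5,0)(W) — all W, so L
(8,1): →(7,1)(W), (6,1)(W), (5,1)(W), (7,0)(W) — all W, so L
(8,2): →(7,2)(W), (6,2)(W), (5,2)(W), (7,1)(W) — all W, so L
Every other cell has at least one move into one of the L cells above, so it is W.
L cells per row: a=0: 3, a=1: 3, a=2: 1, a=3: 1, a=4: 3, a=5: 3, a=6: 1, a=7: 1, a=8: 3; total 19.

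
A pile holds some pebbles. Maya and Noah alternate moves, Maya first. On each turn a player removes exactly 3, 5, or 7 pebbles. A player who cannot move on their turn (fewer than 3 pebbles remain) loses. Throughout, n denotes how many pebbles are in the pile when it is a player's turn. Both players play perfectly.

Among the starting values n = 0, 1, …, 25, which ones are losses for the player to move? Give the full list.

Use the standard recursion: the mover loses at a terminal position; elsewhere, the mover wins exactly when some move hands the opponent an L position.
n=0: no move → L
n=1: no move → L
n=2: no move → L
n=3: can move to 0, which is L ⇒ W
n=4: can move to 1, which is L ⇒ W
n=5: can move to 2, which is L ⇒ W
n=6: can move to 1, which is L ⇒ W
n=7: can move to 2, which is L ⇒ W
n=8: can move to 1, which is L ⇒ W
n=9: can move to 2, which is L ⇒ W
n=10: moves to 7(W), 5(W), 3(W); every one is W ⇒ L
n=11: moves to 8(W), 6(W), 4(W); every one is W ⇒ L
n=12: moves to 9(W), 7(W), 5(W); every one is W ⇒ L
n=13: can move to 10, which is L ⇒ W
n=14: can move to 11, which is L ⇒ W
n=15: can move to 12, which is L ⇒ W
n=16: can move to 11, which is L ⇒ W
n=17: can move to 12, which is L ⇒ W
n=18: can move to 11, which is L ⇒ W
n=19: can move to 12, which is L ⇒ W
n=20: moves to 17(W), 15(W), 13(W); every one is W ⇒ L
n=21: moves to 18(W), 16(W), 14(W); every one is W ⇒ L
n=22: moves to 19(W), 17(W), 15(W); every one is W ⇒ L
n=23: can move to 20, which is L ⇒ W
n=24: can move to 21, which is L ⇒ W
n=25: can move to 22, which is L ⇒ W
The losing starting values of n are exactly the entries labelled L in this table (9 of them).

0, 1, 2, 10, 11, 12, 20, 21, 22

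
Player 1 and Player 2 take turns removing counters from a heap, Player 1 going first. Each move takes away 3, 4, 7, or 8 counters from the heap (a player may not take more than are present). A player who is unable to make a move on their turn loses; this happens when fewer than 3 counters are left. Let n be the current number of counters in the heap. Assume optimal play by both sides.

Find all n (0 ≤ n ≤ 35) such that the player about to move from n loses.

Label each position W (a win for the player to move) or L (a loss). A position with no legal move is L; any other position is W exactly when some move reaches an L, and L when every move reaches a W.
n=0: no move → L
n=1: no move → L
n=2: no move → L
n=3: W (go to 0, an L position)
n=4: W (go to 1, an L position)
n=5: W (go to 2, an L position)
n=6: W (go to 2, an L position)
n=7: W (go to 0, an L position)
n=8: W (go to 1, an L position)
n=9: W (go to 2, an L position)
n=10: W (go to 2, an L position)
n=11: L (options 8(W), 7(W), 4(W), 3(W) are all W)
n=12: L (options 9(W), 8(W), 5(W), 4(W) are all W)
n=13: L (options 10(W), 9(W), 6(W), 5(W) are all W)
n=14: W (go to 11, an L position)
n=15: W (go to 12, an L position)
n=16: W (go to 13, an L position)
n=17: W (go to 13, an L position)
n=18: W (go to 11, an L position)
n=19: W (go to 12, an L position)
n=20: W (go to 13, an L position)
n=21: W (go to 13, an L position)
n=22: L (options 19(W), 18(W), 15(W), 14(W) are all W)
n=23: L (options 20(W), 19(W), 16(W), 15(W) are all W)
n=24: L (options 21(W), 20(W), 17(W), 16(W) are all W)
n=25: W (go to 22, an L position)
n=26: W (go to 23, an L position)
n=27: W (go to 24, an L position)
n=28: W (go to 24, an L position)
n=29: W (go to 22, an L position)
n=30: W (go to 23, an L position)
n=31: W (go to 24, an L position)
n=32: W (go to 24, an L position)
n=33: L (options 30(W), 29(W), 26(W), 25(W) are all W)
n=34: L (options 31(W), 30(W), 27(W), 26(W) are all W)
n=35: L (options 32(W), 31(W), 28(W), 27(W) are all W)
Reading off the rows marked L gives the requested list; there are 12 such values of n.

0, 1, 2, 11, 12, 13, 22, 23, 24, 33, 34, 35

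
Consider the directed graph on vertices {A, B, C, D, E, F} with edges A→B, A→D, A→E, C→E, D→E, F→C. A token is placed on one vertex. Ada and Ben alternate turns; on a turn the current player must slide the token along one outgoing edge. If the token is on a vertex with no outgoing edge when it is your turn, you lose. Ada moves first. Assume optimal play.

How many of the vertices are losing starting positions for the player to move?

3

Build the W/L table. Terminal = L. A non-terminal position is W if it has a move to some L; otherwise it is L.
Every edge goes from a vertex to one that appears earlier in the order B, E, D, A, C, F, so processing vertices in that order labels each vertex after all of its successors.
B: no outgoing edge → L
E: no outgoing edge → L
D: W (go to E, an L position)
A: W (go to E, an L position)
C: W (go to E, an L position)
F: L (sole option C(W) is W)
The L vertices are B, E, F; that is 3 in all.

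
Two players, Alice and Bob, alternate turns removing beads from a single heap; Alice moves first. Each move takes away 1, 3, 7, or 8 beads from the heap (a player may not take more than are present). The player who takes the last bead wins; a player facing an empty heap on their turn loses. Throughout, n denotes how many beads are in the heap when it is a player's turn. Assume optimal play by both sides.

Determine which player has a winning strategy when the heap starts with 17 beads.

Bob wins.

Positions with no move are L. A position that does have a move is losing for the player to move precisely when every available move leads to a winning position for the opponent. Fill in the labels:
n=0: no move → L
n=1: →0(L), so W
n=2: →1(W) only, which is W, so L
n=3: →2(L), so W
n=4: →3(W), 1(W) — all W, so L
n=5: →4(L), so W
n=6: →5(W), 3(W) — all W, so L
n=7: →6(L), so W
n=8: →0(L), so W
n=9: →6(L), so W
n=10: →2(L), so W
n=11: →4(L), so W
n=12: →4(L), so W
n=13: →6(L), so W
n=14: →6(L), so W
n=15: →14(W), 12(W), 8(W), 7(W) — all W, so L
n=16: →15(L), so W
n=17: →16(W), 14(W), 10(W), 9(W) — all W, so L
The starting position 17 is L: whatever Alice does, the opponent receives a W position.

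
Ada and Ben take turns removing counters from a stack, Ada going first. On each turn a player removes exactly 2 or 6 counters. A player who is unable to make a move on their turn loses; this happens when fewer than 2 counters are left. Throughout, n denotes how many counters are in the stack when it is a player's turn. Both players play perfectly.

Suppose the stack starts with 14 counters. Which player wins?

Label each position W (a win for the player to move) or L (a loss). A position with no legal move is L; any other position is W exactly when some move reaches an L, and L when every move reaches a W.
n=0: no move → L
n=1: no move → L
n=2: can move to 0, which is L ⇒ W
n=3: can move to 1, which is L ⇒ W
n=4: the only move is to 2(W), a W ⇒ L
n=5: the only move is to 3(W), a W ⇒ L
n=6: can move to 4, which is L ⇒ W
n=7: can move to 5, which is L ⇒ W
n=8: moves to 6(W), 2(W); every one is W ⇒ L
n=9: moves to 7(W), 3(W); every one is W ⇒ L
n=10: can move to 8, which is L ⇒ W
n=11: can move to 9, which is L ⇒ W
n=12: moves to 10(W), 6(W); every one is W ⇒ L
n=13: moves to 11(W), 7(W); every one is W ⇒ L
n=14: can move to 12, which is L ⇒ W
From 14 Ada can remove 2, leaving 12, reaching an L position.

Ada wins.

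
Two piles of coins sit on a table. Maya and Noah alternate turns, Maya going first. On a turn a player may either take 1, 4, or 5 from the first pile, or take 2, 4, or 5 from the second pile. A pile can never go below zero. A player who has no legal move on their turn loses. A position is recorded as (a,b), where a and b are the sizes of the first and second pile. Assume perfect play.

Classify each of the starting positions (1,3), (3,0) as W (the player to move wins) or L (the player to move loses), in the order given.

(1,3): L, (3,0): W

Label each position W (a win for the player to move) or L (a loss). A position with no legal move is L; any other position is W exactly when some move reaches an L, and L when every move reaches a W.
No move ever increases a pile, so every position that can arise here has a ≤ 3 and b ≤ 3; it is enough to label the cells with 0 ≤ a ≤ 3 and 0 ≤ b ≤ 3.
Every move lowers a or b (never raises either), so fill the grid row by row in increasing a, and left to right within a row: each cell's successors are then already labelled.
      b=0  b=1  b=2  b=3
a=0:    L    L    W    W
a=1:    W    W    L    L
a=2:    L    L    W    W
a=3:    W    W    L    L
Cells with no legal move (terminal, hence L): (0,0), (0,1).
The remaining L cells, each justified by listing all of its moves:
(1,2): L (options (0,2)(W), (1,0)(W) are all W)
(1,3): L (options (0,3)(W), (1,1)(W) are all W)
(2,0): L (sole option (1,0)(W) is W)
(2,1): L (sole option (1,1)(W) is W)
(3,2): L (options (2,2)(W), (3,0)(W) are all W)
(3,3): L (options (2,3)(W), (3,1)(W) are all W)
Every other cell has at least one move into one of the L cells above, so it is W.
(1,3): one of the L cells justified above, so L
(3,0): the move to (2,0) reaches an L cell, so W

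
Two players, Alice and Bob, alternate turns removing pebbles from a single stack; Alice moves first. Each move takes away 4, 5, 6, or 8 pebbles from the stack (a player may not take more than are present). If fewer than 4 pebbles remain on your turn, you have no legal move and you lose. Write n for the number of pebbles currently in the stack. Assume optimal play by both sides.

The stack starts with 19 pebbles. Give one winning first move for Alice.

Remove 4, leaving 15.

Compute win/loss labels from the base case upward. A position with no move is L. Any other position is W if it can reach an L in one move, else L.
n=0: no move → L
n=1: no move → L
n=2: no move → L
n=3: no move → L
n=4: →0(L), so W
n=5: →1(L), so W
n=6: →2(L), so W
n=7: →3(L), so W
n=8: →3(L), so W
n=9: →3(L), so W
n=10: →2(L), so W
n=11: →3(L), so W
n=12: →8(W), 7(W), 6(W), 4(W) — all W, so L
n=13: →9(W), 8(W), 7(W), 5(W) — all W, so L
n=14: →10(W), 9(W), 8(W), 6(W) — all W, so L
n=15: →11(W), 10(W), 9(W), 7(W) — all W, so L
n=16: →12(L), so W
n=17: →13(L), so W
n=18: →14(L), so W
n=19: →15(L), so W
From 19, the L positions reachable in one move are: 15, 14, 13. Any move reaching one of these is winning.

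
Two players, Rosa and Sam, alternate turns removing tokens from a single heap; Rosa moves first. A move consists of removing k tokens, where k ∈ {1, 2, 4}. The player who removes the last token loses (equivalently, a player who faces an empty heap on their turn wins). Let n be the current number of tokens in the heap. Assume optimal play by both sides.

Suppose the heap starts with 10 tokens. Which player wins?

Sam wins.

Work bottom-up. With no move the player to move wins. Otherwise the position is W if at least one move leads to an L position for the opponent, and L if every move leads to a W.
n=0: no move; the opponent has just taken the last token and therefore loses → W
n=1: →0(W) only, which is W, so L
n=2: →1(L), so W
n=3: →1(L), so W
n=4: →3(W), 2(W), 0(W) — all W, so L
n=5: →4(L), so W
n=6: →4(L), so W
n=7: →6(W), 5(W), 3(W) — all W, so L
n=8: →7(L), so W
n=9: →7(L), so W
n=10: →9(W), 8(W), 6(W) — all W, so L
The starting position 10 is L: whatever Rosa does, the opponent receives a W position.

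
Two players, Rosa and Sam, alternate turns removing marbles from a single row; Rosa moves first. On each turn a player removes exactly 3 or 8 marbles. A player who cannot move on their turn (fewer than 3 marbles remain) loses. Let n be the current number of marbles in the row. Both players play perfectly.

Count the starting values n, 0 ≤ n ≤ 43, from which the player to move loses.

Label each position W (a win for the player to move) or L (a loss). A position with no legal move is L; any other position is W exactly when some move reaches an L, and L when every move reaches a W.
n=0: no move → L
n=1: no move → L
n=2: no move → L
n=3: →0(L), so W
n=4: →1(L), so W
n=5: →2(L), so W
n=6: →3(W) only, which is W, so L
n=7: →4(W) only, which is W, so L
n=8: →0(L), so W
n=9: →6(L), so W
n=10: →7(L), so W
n=11: →8(W), 3(W) — all W, so L
n=12: →9(W), 4(W) — all W, so L
n=13: →10(W), 5(W) — all W, so L
n=14: →11(L), so W
n=15: →12(L), so W
n=16: →13(L), so W
n=17: →14(W), 9(W) — all W, so L
n=18: →15(W), 10(W) — all W, so L
n=19: →11(L), so W
n=20: →17(L), so W
n=21: →18(L), so W
n=22: →19(W), 14(W) — all W, so L
n=23: →20(W), 15(W) — all W, so L
n=24: →21(W), 16(W) — all W, so L
n=25: →22(L), so W
n=26: →23(L), so W
n=27: →24(L), so W
n=28: →25(W), 20(W) — all W, so L
n=29: →26(W), 21(W) — all W, so L
n=30: →22(L), so W
n=31: →28(L), so W
n=32: →29(L), so W
n=33: →30(W), 25(W) — all W, so L
n=34: →31(W), 26(W) — all W, so L
n=35: →32(W), 27(W) — all W, so L
n=36: →33(L), so W
n=37: →34(L), so W
n=38: →35(L), so W
n=39: →36(W), 31(W) — all W, so L
n=40: →37(W), 32(W) — all W, so L
n=41: →33(L), so W
n=42: →39(L), so W
n=43: →40(L), so W
L entries with 0 ≤ n ≤ 43: n = 0, 1, 2, 6, 7, 11, 12, 13, 17, 18, 22, 23, 24, 28, 29, 33, 34, 35, 39, 40; that makes 20.

20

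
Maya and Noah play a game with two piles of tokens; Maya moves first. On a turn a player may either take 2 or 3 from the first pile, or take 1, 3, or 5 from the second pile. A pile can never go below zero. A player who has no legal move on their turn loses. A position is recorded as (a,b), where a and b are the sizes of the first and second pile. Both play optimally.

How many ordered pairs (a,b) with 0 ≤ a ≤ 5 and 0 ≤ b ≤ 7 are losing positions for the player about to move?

20

Compute win/loss labels from the base case upward. A position with no move is L. Any other position is W if it can reach an L in one move, else L.
Every move lowers a or b (never raises either), so fill the grid row by row in increasing a, and left to right within a row: each cell's successors are then already labelled.
      b=0  b=1  b=2  b=3  b=4  b=5  b=6  b=7
a=0:    L    W    L    W    L    W    L    W
a=1:    L    W    L    W    L    W    L    W
a=2:    W    L    W    L    W    L    W    L
a=3:    W    L    W    L    W    L    W    L
a=4:    W    W    W    W    W    W    W    W
a=5:    L    W    L    W    L    W    L    W
Cells with no legal move (terminal, hence L): (0,0), (1,0).
The remaining L cells, each justified by listing all of its moves:
(0,2): →(0,1)(W) only, which is W, so L
(0,4): →(0,3)(W), (0,1)(W) — all W, so L
(0,6): →(0,5)(W), (0,3)(W), (0,1)(W) — all W, so L
(1,2): →(1,1)(W) only, which is W, so L
(1,4): →(1,3)(W), (1,1)(W) — all W, so L
(1,6): →(1,5)(W), (1,3)(W), (1,1)(W) — all W, so L
(2,1): →(0,1)(W), (2,0)(W) — all W, so L
(2,3): →(0,3)(W), (2,2)(W), (2,0)(W) — all W, so L
(2,5): →(0,5)(W), (2,4)(W), (2,2)(W), (2,0)(W) — all W, so L
(2,7): →(0,7)(W), (2,6)(W), (2,4)(W), (2,2)(W) — all W, so L
(3,1): →(1,1)(W), (0,1)(W), (3,0)(W) — all W, so L
(3,3): →(1,3)(W), (0,3)(W), (3,2)(W), (3,0)(W) — all W, so L
(3,5): →(1,5)(W), (0,5)(W), (3,4)(W), (3,2)(W), (3,0)(W) — all W, so L
(3,7): →(1,7)(W), (0,7)(W), (3,6)(W), (3,4)(W), (3,2)(W) — all W, so L
(5,0): →(3,0)(W), (2,0)(W) — all W, so L
(5,2): →(3,2)(W), (2,2)(W), (5,1)(W) — all W, so L
(5,4): →(3,4)(W), (2,4)(W), (5,3)(W), (5,1)(W) — all W, so L
(5,6): →(3,6)(W), (2,6)(W), (5,5)(W), (5,3)(W), (5,1)(W) — all W, so L
Every other cell has at least one move into one of the L cells above, so it is W.
L cells per row: a=0: 4, a=1: 4, a=2: 4, a=3: 4, a=4: 0, a=5: 4; total 20.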